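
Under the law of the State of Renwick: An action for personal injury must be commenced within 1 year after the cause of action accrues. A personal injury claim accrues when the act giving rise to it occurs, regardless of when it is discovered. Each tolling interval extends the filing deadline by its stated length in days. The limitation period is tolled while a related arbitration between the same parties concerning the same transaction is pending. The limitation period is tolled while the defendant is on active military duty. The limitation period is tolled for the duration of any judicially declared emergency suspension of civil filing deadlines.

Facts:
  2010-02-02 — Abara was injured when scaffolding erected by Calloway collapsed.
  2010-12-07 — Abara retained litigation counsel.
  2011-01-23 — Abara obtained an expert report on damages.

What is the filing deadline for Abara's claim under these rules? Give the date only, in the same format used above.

The cause of action accrued on 2010-02-02, the date of the act.
Adding the 1 year base period to 2010-02-02 gives a deadline of 2011-02-02, before any tolling.
None of the other events listed affects the running of the period under the stated rules.

2011-02-02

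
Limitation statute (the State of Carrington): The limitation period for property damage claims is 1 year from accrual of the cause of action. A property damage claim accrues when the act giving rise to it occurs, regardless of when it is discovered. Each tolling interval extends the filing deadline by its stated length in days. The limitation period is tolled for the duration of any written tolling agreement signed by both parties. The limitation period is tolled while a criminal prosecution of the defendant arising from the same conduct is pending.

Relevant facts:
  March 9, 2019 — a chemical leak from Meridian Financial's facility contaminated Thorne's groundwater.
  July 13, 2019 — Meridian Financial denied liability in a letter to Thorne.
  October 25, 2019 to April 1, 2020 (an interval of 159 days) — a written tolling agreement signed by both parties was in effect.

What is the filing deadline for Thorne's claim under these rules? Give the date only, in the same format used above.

August 15, 2020

The cause of action accrued on March 9, 2019, the date of the act.
The untolled deadline — 1 year after March 9, 2019 — is March 9, 2020.
Because the written tolling agreement ran from October 25, 2019 to April 1, 2020, the deadline is extended by 159 days to August 15, 2020.
Nothing else in the chronology tolls or restarts the period.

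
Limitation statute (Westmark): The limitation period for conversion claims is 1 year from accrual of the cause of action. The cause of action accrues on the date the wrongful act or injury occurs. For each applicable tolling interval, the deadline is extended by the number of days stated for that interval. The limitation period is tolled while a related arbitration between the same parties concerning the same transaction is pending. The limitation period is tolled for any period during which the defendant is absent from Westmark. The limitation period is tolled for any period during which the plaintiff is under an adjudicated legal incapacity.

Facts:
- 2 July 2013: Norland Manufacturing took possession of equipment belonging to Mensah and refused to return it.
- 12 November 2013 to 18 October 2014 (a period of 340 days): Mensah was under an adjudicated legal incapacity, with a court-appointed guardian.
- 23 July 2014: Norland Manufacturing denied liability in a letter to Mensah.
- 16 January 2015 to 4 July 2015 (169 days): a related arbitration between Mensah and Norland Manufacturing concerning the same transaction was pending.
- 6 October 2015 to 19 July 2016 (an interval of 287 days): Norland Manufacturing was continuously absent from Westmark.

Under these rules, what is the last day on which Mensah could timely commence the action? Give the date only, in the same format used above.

5 September 2016

The limitation period began to run on 2 July 2013.
Adding the 1 year base period to 2 July 2013 gives a deadline of 2 July 2014, before any tolling.
The period was tolled for 340 days by the plaintiff's legal incapacity (12 November 2013 to 18 October 2014), pushing the deadline to 7 June 2015.
Because the pending related arbitration ran from 16 January 2015 to 4 July 2015, the deadline is extended by 169 days to 23 November 2015.
Because the defendant's absence from the jurisdiction ran from 6 October 2015 to 19 July 2016, the deadline is extended by 287 days to 5 September 2016.
None of the other events listed affects the running of the period under the stated rules.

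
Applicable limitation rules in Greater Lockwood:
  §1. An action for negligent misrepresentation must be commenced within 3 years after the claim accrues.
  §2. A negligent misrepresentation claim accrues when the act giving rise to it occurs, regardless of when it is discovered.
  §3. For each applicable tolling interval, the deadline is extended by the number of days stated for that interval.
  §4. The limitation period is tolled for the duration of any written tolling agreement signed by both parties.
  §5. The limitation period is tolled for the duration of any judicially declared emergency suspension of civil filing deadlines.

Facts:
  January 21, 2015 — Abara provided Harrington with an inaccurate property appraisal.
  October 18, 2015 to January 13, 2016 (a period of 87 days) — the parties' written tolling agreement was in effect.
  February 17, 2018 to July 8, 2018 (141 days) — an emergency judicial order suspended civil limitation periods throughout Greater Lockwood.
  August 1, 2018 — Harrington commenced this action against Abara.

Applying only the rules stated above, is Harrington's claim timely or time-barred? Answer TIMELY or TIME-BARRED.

TIMELY

The claim accrued on January 21, 2015, when the wrongful act occurred.
The untolled deadline — 3 years after January 21, 2015 — is January 21, 2018.
The written tolling agreement from October 18, 2015 to January 13, 2016 tolled the period for 87 days, extending the deadline to April 18, 2018.
The emergency suspension of filing deadlines from February 17, 2018 to July 8, 2018 tolled the period for 141 days, extending the deadline to September 6, 2018.
Filing on August 1, 2018 beat the September 6, 2018 deadline — the action is timely.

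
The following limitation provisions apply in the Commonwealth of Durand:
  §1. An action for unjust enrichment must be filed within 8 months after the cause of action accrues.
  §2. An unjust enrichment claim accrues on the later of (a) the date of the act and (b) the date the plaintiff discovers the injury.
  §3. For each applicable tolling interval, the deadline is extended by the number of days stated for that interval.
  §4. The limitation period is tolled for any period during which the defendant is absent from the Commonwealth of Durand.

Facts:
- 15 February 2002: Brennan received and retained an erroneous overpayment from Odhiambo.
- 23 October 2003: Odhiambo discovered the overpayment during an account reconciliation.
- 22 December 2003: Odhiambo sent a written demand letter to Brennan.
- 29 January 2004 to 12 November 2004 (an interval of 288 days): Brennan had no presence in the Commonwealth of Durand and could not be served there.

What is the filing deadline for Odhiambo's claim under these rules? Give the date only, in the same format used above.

Because discovery on 23 October 2003 post-dates the 15 February 2002 act, accrual under the later-of rule falls on 23 October 2003.
The untolled deadline — 8 months after 23 October 2003 — is 23 June 2004.
The period was tolled for 288 days by the defendant's absence from the jurisdiction (29 January 2004 to 12 November 2004), pushing the deadline to 7 April 2005.
The other events in the timeline have no effect on the limitation period under the stated rules.

7 April 2005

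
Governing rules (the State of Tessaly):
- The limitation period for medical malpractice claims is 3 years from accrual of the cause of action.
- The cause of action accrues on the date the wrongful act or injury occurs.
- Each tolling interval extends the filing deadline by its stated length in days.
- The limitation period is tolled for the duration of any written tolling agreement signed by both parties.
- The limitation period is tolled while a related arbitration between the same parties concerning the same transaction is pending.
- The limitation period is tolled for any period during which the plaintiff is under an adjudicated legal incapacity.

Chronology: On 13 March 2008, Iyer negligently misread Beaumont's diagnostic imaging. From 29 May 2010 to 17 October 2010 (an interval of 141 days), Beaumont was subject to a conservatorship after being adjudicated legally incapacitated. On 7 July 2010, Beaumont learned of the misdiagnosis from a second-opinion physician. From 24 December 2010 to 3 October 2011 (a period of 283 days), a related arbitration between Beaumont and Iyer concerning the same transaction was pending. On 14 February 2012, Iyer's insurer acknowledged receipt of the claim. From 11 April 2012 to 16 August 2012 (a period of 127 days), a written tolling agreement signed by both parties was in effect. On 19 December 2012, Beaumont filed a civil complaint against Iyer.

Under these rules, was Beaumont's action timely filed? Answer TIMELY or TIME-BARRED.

TIME-BARRED

Because the rule ties accrual to occurrence, the claim accrued on 13 March 2008, not on the 7 July 2010 discovery date.
Adding the 3 years base period to 13 March 2008 gives a deadline of 13 March 2011, before any tolling.
The plaintiff's legal incapacity from 29 May 2010 to 17 October 2010 tolled the period for 141 days, extending the deadline to 1 August 2011.
The pending related arbitration from 24 December 2010 to 3 October 2011 tolled the period for 283 days, extending the deadline to 10 May 2012.
Because the written tolling agreement ran from 11 April 2012 to 16 August 2012, the deadline is extended by 127 days to 14 September 2012.
None of the other events listed affects the running of the period under the stated rules.
Beaumont filed on 19 December 2012, after the 14 September 2012 deadline, so the action is time-barred.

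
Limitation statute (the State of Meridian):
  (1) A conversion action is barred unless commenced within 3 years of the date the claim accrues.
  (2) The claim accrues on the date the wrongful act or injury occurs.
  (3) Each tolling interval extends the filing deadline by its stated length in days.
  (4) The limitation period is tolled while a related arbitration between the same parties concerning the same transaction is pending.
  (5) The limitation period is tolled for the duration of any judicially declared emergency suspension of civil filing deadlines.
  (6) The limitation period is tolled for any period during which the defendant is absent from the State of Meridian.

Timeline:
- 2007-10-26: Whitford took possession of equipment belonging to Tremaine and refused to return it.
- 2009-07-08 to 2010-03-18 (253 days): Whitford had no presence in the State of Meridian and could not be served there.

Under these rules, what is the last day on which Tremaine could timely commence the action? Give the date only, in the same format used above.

The claim accrued on 2007-10-26, the date of the act.
The untolled deadline — 3 years after 2007-10-26 — is 2010-10-26.
The defendant's absence from the jurisdiction from 2009-07-08 to 2010-03-18 tolled the period for 253 days, extending the deadline to 2011-07-06.

2011-07-06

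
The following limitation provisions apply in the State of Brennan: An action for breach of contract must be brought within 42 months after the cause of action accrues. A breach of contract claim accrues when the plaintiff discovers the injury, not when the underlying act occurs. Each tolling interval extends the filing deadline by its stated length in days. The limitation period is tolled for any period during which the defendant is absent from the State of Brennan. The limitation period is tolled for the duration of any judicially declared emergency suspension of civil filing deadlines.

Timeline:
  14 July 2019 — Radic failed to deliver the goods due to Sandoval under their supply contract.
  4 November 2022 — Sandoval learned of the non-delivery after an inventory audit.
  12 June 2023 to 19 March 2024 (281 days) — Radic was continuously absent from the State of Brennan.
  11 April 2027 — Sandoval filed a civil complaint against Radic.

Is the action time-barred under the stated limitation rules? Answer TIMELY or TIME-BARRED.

TIME-BARRED

The claim did not accrue until Sandoval discovered the injury on 4 November 2022; the 14 July 2019 act date does not start the clock under the stated rule.
42 months from 4 November 2022 is 4 May 2026.
The defendant's absence from the jurisdiction from 12 June 2023 to 19 March 2024 tolled the period for 281 days, extending the deadline to 9 February 2027.
Filing on 11 April 2027 missed the 9 February 2027 deadline — the action is time-barred.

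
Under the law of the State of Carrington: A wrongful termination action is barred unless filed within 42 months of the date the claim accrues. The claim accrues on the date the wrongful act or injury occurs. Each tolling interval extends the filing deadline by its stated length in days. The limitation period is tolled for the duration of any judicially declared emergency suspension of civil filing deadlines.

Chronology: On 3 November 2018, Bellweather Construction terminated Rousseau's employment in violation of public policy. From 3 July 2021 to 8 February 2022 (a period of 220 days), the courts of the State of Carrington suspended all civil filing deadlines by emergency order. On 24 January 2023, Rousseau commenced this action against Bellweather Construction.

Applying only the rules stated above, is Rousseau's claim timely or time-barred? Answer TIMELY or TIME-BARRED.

The claim accrued on 3 November 2018, the date of the act.
Adding the 42 months base period to 3 November 2018 gives a deadline of 3 May 2022, before any tolling.
The period was tolled for 220 days by the emergency suspension of filing deadlines (3 July 2021 to 8 February 2022), pushing the deadline to 9 December 2022.
Filing on 24 January 2023 missed the 9 December 2022 deadline — the action is time-barred.

TIME-BARRED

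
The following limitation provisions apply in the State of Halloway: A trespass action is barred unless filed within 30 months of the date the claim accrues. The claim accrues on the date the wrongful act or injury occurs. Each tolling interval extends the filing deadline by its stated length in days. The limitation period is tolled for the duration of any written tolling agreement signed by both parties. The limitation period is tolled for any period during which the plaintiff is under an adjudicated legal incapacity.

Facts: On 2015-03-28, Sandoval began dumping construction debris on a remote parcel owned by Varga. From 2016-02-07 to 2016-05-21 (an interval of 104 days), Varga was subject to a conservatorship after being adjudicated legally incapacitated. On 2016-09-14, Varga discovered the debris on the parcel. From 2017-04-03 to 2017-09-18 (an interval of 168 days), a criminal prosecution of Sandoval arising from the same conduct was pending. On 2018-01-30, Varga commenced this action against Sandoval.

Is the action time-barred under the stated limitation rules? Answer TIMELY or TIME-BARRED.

Accrual is governed by the date of the act, so the period began to run on 2015-03-28; the later discovery on 2016-09-14 is irrelevant under the stated rule.
The untolled deadline — 30 months after 2015-03-28 — is 2017-09-28.
Because the plaintiff's legal incapacity ran from 2016-02-07 to 2016-05-21, the deadline is extended by 104 days to 2018-01-10.
The pending criminal prosecution from 2017-04-03 to 2017-09-18 does not toll the period, because no stated rule makes a criminal prosecution a tolling event.
Filing on 2018-01-30 missed the 2018-01-10 deadline — the action is time-barred.

TIME-BARRED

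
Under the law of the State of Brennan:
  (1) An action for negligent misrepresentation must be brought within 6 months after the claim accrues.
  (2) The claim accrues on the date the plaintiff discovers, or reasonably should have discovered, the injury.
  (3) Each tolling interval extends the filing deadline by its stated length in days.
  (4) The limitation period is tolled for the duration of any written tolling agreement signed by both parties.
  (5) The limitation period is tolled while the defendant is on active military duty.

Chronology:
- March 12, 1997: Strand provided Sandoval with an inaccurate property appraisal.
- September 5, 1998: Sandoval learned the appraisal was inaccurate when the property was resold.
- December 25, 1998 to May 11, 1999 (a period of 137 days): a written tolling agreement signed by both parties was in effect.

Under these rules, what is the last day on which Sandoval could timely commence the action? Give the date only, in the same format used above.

July 20, 1999

Under the discovery rule, the claim accrued on September 5, 1998, when Sandoval discovered the injury — not on the March 12, 1997 date of the underlying act.
The untolled deadline — 6 months after September 5, 1998 — is March 5, 1999.
The period was tolled for 137 days by the written tolling agreement (December 25, 1998 to May 11, 1999), pushing the deadline to July 20, 1999.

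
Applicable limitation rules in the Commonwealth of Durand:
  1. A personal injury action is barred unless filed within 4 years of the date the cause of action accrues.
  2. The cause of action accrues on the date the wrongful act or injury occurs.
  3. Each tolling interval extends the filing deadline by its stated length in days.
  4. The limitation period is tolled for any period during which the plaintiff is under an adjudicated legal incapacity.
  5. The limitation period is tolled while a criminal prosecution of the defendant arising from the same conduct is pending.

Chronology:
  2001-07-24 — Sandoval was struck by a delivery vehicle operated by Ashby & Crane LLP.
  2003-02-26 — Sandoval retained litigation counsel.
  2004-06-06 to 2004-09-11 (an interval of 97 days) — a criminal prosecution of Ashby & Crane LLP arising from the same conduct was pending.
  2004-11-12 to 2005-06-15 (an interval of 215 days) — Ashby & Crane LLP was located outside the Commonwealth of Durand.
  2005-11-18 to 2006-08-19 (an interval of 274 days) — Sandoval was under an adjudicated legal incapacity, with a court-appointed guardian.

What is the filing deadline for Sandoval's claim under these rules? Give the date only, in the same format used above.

2005-10-29

The limitation period began to run on 2001-07-24.
Adding the 4 years base period to 2001-07-24 gives a deadline of 2005-07-24, before any tolling.
The pending criminal prosecution from 2004-06-06 to 2004-09-11 tolled the period for 97 days, extending the deadline to 2005-10-29.
By the time the plaintiff's legal incapacity began on 2005-11-18, the limitation period had already expired on 2005-10-29; that interval cannot revive it.
The defendant's absence from the jurisdiction from 2004-11-12 to 2005-06-15 does not toll the period, because no stated rule makes the defendant's absence a tolling event.
The other events in the timeline have no effect on the limitation period under the stated rules.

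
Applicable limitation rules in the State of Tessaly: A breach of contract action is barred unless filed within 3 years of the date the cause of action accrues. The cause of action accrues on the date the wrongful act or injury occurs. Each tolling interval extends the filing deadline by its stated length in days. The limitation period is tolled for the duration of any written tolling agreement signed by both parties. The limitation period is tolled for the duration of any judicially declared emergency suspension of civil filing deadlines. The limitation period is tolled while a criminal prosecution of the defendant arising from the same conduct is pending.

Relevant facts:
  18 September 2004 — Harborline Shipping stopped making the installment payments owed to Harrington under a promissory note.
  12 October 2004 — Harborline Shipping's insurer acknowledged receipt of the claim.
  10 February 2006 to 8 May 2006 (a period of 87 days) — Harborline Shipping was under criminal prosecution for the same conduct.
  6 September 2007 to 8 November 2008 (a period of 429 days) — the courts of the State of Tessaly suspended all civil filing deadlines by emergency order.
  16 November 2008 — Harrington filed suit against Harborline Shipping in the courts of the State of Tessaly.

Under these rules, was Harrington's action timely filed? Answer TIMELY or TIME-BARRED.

The limitation period began to run on 18 September 2004.
3 years from 18 September 2004 is 18 September 2007.
Because the pending criminal prosecution ran from 10 February 2006 to 8 May 2006, the deadline is extended by 87 days to 14 December 2007.
The emergency suspension of filing deadlines from 6 September 2007 to 8 November 2008 tolled the period for 429 days, extending the deadline to 15 February 2009.
Nothing else in the chronology tolls or restarts the period.
The 16 November 2008 filing precedes the 15 February 2009 deadline; the claim is timely.

TIMELY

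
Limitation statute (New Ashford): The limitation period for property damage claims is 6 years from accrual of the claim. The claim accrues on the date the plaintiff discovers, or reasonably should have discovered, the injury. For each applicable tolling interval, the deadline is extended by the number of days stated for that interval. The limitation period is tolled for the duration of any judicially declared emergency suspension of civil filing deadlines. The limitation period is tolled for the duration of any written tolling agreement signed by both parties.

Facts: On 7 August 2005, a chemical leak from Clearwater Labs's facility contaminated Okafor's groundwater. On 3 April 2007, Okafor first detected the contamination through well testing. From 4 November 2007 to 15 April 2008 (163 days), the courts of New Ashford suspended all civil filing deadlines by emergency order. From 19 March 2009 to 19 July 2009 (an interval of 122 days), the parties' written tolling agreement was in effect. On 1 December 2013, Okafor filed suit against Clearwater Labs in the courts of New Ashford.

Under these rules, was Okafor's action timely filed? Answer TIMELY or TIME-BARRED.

Under the discovery rule, the claim accrued on 3 April 2007, when Okafor discovered the injury — not on the 7 August 2005 date of the underlying act.
Adding the 6 years base period to 3 April 2007 gives a deadline of 3 April 2013, before any tolling.
The emergency suspension of filing deadlines from 4 November 2007 to 15 April 2008 tolled the period for 163 days, extending the deadline to 13 September 2013.
The written tolling agreement from 19 March 2009 to 19 July 2009 tolled the period for 122 days, extending the deadline to 13 January 2014.
Okafor filed on 1 December 2013, before the 13 January 2014 deadline, so the action is timely.

TIMELY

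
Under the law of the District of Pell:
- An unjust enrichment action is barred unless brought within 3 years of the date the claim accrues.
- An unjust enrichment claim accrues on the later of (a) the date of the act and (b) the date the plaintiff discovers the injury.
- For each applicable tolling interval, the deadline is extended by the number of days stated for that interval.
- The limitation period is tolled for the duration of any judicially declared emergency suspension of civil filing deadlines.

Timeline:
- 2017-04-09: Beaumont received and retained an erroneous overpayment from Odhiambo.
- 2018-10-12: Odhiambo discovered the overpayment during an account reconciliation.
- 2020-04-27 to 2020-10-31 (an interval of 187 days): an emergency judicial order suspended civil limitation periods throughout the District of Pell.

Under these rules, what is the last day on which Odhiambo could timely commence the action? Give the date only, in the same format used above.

2022-04-17

The claim accrued on 2018-10-12 — the later of the 2017-04-09 act and the 2018-10-12 discovery.
3 years from 2018-10-12 is 2021-10-12.
Because the emergency suspension of filing deadlines ran from 2020-04-27 to 2020-10-31, the deadline is extended by 187 days to 2022-04-17.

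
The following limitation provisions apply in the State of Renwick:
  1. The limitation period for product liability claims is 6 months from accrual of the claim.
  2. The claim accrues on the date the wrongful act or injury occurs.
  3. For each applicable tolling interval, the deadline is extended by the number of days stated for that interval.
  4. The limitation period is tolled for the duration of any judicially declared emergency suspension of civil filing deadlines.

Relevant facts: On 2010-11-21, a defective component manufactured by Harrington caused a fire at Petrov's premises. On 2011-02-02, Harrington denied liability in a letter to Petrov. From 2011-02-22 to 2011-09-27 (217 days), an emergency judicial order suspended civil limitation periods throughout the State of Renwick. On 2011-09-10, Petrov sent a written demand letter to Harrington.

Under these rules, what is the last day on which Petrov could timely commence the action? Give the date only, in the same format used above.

The claim accrued on 2010-11-21, the date of the act.
6 months from 2010-11-21 is 2011-05-21.
The emergency suspension of filing deadlines from 2011-02-22 to 2011-09-27 tolled the period for 217 days, extending the deadline to 2011-12-24.
The other events in the timeline have no effect on the limitation period under the stated rules.

2011-12-24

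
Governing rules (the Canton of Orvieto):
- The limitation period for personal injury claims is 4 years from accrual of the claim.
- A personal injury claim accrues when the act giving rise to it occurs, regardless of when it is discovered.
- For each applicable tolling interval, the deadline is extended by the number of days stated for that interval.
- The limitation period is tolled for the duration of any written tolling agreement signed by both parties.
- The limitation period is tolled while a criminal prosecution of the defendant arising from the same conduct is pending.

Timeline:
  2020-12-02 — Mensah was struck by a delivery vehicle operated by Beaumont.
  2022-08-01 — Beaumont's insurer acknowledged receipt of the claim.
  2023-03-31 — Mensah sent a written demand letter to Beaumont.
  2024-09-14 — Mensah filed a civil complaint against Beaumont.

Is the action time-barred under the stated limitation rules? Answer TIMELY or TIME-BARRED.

TIMELY

The claim accrued on 2020-12-02, the date of the act.
The untolled deadline — 4 years after 2020-12-02 — is 2024-12-02.
None of the other events listed affects the running of the period under the stated rules.
Mensah filed on 2024-09-14, before the 2024-12-02 deadline, so the action is timely.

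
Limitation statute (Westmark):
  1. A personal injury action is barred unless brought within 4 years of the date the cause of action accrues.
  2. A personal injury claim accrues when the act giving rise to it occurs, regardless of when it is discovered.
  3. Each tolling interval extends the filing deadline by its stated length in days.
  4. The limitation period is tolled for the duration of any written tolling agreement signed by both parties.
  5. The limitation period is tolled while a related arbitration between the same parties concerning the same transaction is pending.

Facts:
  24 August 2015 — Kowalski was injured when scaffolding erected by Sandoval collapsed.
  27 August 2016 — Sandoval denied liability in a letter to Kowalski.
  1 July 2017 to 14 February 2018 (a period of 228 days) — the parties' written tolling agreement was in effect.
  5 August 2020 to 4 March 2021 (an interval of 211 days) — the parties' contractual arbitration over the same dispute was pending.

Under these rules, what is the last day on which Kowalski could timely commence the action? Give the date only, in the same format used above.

The cause of action accrued on 24 August 2015, the date of the act.
4 years from 24 August 2015 is 24 August 2019.
The period was tolled for 228 days by the written tolling agreement (1 July 2017 to 14 February 2018), pushing the deadline to 8 April 2020.
By the time the pending related arbitration began on 5 August 2020, the limitation period had already expired on 8 April 2020; that interval cannot revive it.
The other events in the timeline have no effect on the limitation period under the stated rules.

8 April 2020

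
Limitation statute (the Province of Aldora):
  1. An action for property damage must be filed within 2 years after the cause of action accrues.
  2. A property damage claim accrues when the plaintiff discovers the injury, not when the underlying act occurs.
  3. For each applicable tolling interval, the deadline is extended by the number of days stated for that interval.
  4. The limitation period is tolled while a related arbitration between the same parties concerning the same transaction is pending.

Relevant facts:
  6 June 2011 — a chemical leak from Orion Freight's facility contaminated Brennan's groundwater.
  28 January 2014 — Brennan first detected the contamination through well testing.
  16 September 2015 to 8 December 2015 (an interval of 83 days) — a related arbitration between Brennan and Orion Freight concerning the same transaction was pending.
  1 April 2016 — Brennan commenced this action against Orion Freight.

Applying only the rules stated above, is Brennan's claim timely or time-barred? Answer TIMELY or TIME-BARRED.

Accrual is tied to discovery, so the period began on 28 January 2014 rather than on 6 June 2011 when the act occurred.
The untolled deadline — 2 years after 28 January 2014 — is 28 January 2016.
Because the pending related arbitration ran from 16 September 2015 to 8 December 2015, the deadline is extended by 83 days to 20 April 2016.
The 1 April 2016 filing precedes the 20 April 2016 deadline; the claim is timely.

TIMELY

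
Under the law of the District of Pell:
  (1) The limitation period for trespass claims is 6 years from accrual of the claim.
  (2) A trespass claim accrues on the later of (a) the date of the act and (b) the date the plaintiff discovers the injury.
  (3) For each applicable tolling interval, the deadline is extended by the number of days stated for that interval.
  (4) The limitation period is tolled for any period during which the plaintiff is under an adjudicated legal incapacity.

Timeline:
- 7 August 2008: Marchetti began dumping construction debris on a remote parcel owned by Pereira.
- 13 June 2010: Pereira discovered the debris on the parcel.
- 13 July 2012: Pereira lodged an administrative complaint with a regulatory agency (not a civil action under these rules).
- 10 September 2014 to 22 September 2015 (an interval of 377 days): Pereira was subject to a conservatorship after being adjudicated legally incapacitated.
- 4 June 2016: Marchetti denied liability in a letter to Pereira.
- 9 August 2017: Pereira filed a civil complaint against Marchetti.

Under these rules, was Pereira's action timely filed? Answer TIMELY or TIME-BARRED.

Because discovery on 13 June 2010 post-dates the 7 August 2008 act, accrual under the later-of rule falls on 13 June 2010.
6 years from 13 June 2010 is 13 June 2016.
The plaintiff's legal incapacity from 10 September 2014 to 22 September 2015 tolled the period for 377 days, extending the deadline to 25 June 2017.
None of the other events listed affects the running of the period under the stated rules.
Filing on 9 August 2017 missed the 25 June 2017 deadline — the action is time-barred.

TIME-BARRED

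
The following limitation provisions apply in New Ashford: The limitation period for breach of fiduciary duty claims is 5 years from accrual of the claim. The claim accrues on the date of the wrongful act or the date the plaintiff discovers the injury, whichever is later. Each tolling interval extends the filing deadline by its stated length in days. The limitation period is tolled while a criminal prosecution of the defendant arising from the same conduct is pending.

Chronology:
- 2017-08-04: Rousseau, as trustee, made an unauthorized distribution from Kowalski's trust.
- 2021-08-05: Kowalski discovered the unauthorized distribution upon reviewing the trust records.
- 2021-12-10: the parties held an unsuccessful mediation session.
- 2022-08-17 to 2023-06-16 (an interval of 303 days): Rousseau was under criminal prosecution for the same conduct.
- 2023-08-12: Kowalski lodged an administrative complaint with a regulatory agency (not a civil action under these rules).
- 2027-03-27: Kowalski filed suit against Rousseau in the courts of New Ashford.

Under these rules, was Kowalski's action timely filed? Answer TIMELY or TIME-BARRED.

TIMELY

The claim accrued on 2021-08-05 — the later of the 2017-08-04 act and the 2021-08-05 discovery.
Adding the 5 years base period to 2021-08-05 gives a deadline of 2026-08-05, before any tolling.
The pending criminal prosecution from 2022-08-17 to 2023-06-16 tolled the period for 303 days, extending the deadline to 2027-06-04.
The other events in the timeline have no effect on the limitation period under the stated rules.
Filing on 2027-03-27 beat the 2027-06-04 deadline — the action is timely.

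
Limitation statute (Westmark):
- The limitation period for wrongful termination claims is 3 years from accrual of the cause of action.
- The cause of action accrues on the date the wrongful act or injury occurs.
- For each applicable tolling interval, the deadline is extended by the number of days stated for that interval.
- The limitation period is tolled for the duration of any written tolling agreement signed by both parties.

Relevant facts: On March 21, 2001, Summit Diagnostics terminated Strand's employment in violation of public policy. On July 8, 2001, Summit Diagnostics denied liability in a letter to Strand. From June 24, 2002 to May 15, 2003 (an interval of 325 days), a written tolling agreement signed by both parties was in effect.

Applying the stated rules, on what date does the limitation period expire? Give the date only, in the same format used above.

The cause of action accrued on March 21, 2001, the date of the act.
The untolled deadline — 3 years after March 21, 2001 — is March 21, 2004.
The period was tolled for 325 days by the written tolling agreement (June 24, 2002 to May 15, 2003), pushing the deadline to February 9, 2005.
The other events in the timeline have no effect on the limitation period under the stated rules.

February 9, 2005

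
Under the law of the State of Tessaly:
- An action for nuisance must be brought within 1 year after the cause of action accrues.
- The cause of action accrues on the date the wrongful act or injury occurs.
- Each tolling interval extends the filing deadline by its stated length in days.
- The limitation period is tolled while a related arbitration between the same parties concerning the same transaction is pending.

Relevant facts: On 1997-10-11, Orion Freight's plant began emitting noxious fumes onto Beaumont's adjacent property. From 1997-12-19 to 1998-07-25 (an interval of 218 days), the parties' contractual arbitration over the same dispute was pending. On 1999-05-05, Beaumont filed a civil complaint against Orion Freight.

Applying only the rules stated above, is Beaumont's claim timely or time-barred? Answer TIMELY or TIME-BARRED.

The claim accrued on 1997-10-11, when the wrongful act occurred.
1 year from 1997-10-11 is 1998-10-11.
Because the pending related arbitration ran from 1997-12-19 to 1998-07-25, the deadline is extended by 218 days to 1999-05-17.
Filing on 1999-05-05 beat the 1999-05-17 deadline — the action is timely.

TIMELY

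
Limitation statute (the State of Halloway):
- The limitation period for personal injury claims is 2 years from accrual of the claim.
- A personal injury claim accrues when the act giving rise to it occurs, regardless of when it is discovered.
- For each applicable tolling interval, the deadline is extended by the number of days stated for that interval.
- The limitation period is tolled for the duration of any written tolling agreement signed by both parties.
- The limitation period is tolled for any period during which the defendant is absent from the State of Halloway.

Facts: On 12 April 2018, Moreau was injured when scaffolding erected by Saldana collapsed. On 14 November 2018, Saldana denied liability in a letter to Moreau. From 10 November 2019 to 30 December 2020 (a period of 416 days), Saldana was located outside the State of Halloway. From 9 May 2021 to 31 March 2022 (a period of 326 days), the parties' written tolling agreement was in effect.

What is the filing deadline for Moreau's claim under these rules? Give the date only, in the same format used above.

24 April 2022

The claim accrued on 12 April 2018, the date of the act.
2 years from 12 April 2018 is 12 April 2020.
The defendant's absence from the jurisdiction from 10 November 2019 to 30 December 2020 tolled the period for 416 days, extending the deadline to 2 June 2021.
The period was tolled for 326 days by the written tolling agreement (9 May 2021 to 31 March 2022), pushing the deadline to 24 April 2022.
The other events in the timeline have no effect on the limitation period under the stated rules.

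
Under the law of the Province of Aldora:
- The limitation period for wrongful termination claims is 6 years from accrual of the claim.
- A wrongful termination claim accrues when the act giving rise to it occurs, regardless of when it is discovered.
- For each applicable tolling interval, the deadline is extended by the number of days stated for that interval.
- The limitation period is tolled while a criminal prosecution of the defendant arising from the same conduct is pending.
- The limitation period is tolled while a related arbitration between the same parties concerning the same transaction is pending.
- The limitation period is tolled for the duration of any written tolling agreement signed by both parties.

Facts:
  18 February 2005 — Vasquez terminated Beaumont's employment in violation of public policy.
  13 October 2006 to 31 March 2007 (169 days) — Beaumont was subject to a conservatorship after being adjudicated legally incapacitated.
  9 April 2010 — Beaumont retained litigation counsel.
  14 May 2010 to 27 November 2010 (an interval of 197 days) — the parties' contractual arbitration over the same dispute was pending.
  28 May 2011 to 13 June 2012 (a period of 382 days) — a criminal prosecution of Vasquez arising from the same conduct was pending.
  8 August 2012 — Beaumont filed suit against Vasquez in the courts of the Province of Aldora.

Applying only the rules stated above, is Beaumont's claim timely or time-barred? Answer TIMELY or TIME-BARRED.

TIMELY

The limitation period began to run on 18 February 2005.
6 years from 18 February 2005 is 18 February 2011.
The period was tolled for 197 days by the pending related arbitration (14 May 2010 to 27 November 2010), pushing the deadline to 3 September 2011.
Because the pending criminal prosecution ran from 28 May 2011 to 13 June 2012, the deadline is extended by 382 days to 19 September 2012.
The plaintiff's legal incapacity from 13 October 2006 to 31 March 2007 does not toll the period, because no stated rule makes the plaintiff's incapacity a tolling event.
Nothing else in the chronology tolls or restarts the period.
The 8 August 2012 filing precedes the 19 September 2012 deadline; the claim is timely.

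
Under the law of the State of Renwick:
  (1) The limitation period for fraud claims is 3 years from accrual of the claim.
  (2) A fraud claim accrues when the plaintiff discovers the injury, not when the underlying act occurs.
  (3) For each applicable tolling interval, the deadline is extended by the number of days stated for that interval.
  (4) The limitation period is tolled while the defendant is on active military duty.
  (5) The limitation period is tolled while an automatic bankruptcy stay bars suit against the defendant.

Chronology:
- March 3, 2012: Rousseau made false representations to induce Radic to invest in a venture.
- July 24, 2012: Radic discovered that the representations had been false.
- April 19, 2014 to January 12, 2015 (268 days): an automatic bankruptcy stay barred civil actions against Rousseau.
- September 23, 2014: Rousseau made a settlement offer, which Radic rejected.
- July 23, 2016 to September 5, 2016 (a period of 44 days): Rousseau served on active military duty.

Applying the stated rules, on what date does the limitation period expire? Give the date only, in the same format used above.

April 17, 2016

Under the discovery rule, the claim accrued on July 24, 2012, when Radic discovered the injury — not on the March 3, 2012 date of the underlying act.
Adding the 3 years base period to July 24, 2012 gives a deadline of July 24, 2015, before any tolling.
The automatic bankruptcy stay from April 19, 2014 to January 12, 2015 tolled the period for 268 days, extending the deadline to April 17, 2016.
The defendant's active military service starting July 23, 2016 came too late — the period had run on April 17, 2016 — and so does not extend the deadline.
Nothing else in the chronology tolls or restarts the period.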